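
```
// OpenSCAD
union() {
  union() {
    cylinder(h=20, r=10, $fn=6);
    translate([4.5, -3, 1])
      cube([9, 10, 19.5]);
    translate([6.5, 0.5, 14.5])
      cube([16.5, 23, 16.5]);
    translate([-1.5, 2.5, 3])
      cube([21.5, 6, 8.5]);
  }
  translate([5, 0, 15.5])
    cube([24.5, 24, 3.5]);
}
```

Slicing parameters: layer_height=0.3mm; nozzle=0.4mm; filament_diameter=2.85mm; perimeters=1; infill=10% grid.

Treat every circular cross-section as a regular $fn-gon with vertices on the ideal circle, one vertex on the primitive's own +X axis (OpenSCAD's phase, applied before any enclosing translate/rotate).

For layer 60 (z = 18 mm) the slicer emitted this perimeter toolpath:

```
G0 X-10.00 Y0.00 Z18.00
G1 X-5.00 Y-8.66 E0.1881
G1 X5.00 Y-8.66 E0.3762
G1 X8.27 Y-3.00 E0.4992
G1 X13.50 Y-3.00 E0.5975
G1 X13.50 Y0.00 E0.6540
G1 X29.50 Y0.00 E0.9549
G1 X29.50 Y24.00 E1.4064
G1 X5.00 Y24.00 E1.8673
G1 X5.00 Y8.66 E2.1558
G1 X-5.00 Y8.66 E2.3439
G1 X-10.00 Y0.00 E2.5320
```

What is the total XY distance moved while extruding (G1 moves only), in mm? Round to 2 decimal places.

134.61 mm

Sum the Euclidean lengths of each G1 segment: total = 134.61 mm.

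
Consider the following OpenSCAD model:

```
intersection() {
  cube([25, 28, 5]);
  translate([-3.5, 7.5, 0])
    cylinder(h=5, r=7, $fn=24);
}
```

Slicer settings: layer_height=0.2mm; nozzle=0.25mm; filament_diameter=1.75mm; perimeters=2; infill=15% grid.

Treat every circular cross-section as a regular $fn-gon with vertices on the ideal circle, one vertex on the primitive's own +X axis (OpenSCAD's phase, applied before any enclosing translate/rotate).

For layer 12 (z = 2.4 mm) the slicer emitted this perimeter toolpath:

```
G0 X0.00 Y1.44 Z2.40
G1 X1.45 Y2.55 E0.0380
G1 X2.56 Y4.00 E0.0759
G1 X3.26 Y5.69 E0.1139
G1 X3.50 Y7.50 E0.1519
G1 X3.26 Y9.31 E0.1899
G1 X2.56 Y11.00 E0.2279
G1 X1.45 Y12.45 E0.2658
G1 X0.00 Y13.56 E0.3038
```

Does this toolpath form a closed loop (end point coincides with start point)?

no

Start point (G0): (0.00, 1.44). End point (last G1): the path does not return to the start — open.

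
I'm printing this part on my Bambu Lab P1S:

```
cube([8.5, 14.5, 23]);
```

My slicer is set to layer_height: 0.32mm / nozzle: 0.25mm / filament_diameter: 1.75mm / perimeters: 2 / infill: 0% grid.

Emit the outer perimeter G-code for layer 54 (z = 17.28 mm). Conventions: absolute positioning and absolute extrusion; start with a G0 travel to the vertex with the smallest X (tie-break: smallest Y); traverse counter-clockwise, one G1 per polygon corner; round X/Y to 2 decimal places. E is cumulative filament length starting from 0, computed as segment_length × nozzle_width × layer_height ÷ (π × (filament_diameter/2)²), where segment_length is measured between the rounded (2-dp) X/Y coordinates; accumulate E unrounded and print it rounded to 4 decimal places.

At z = 17.28 mm: the 8.5×14.5 cube contributes its full rectangle. The outline is a single polygon with 4 vertices. Extrusion per mm of travel: 0.25 × 0.32 / (π × 0.875²) = 0.033260. Accumulating E over each segment gives final E = 1.5300.

G0 X0.00 Y0.00 Z17.28
G1 X8.50 Y0.00 E0.2827
G1 X8.50 Y14.50 E0.7650
G1 X0.00 Y14.50 E1.0477
G1 X0.00 Y0.00 E1.5300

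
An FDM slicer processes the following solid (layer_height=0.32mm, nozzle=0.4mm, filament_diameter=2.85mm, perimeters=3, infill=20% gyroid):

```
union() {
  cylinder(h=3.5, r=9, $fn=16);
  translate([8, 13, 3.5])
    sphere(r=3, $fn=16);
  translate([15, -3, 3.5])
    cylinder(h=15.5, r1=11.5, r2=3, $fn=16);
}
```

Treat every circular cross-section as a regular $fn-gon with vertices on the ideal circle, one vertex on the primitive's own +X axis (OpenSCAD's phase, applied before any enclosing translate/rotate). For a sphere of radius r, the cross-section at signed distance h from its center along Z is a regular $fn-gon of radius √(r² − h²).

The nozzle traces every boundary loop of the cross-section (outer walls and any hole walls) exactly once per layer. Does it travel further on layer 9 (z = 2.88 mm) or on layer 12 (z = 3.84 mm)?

layer 12 (z = 3.84 mm)

Layer 9 (z = 2.88): the r=9 cylinder gives a regular 16-gon of circumradius 9 (constant along its height) (perimeter = 2·16·9.000·sin(180°/16) = 56.19 mm); the sphere at (8, 13): section is a regular 16-gon, circumradius = √(r²−h²) = √(3²−0.62²) = 2.935 (perimeter = 2·16·2.935·sin(180°/16) = 18.32 mm); the cone at (15, -3) does not reach this height (z outside [3.5, 19]); Combining (union): the 2 present regions are separate (no shared area or edge), so areas and boundary lengths simply add and each stays a separate island — boundary = 74.51 mm. So its perimeter = 74.51 mm. Layer 12 (z = 3.84): the cylinder is absent (z outside [0, 3.5]); the sphere at (8, 13): section is a regular 16-gon, circumradius = √(r²−h²) = √(3²−0.34²) = 2.981 (perimeter = 2·16·2.981·sin(180°/16) = 18.61 mm); the cone at (15, -3): at t=0.022 of its height the radius interpolates to r₁+(r₂−r₁)t = 11.314, giving a regular 16-gon of that circumradius (perimeter = 2·16·11.314·sin(180°/16) = 70.63 mm); Taking the union: the 2 present regions are separate (no shared area or edge), so areas and boundary lengths simply add and each stays a separate island — boundary = 89.24 mm. So its perimeter = 89.24 mm. Layer 12 is larger (89.24 vs 74.51 mm).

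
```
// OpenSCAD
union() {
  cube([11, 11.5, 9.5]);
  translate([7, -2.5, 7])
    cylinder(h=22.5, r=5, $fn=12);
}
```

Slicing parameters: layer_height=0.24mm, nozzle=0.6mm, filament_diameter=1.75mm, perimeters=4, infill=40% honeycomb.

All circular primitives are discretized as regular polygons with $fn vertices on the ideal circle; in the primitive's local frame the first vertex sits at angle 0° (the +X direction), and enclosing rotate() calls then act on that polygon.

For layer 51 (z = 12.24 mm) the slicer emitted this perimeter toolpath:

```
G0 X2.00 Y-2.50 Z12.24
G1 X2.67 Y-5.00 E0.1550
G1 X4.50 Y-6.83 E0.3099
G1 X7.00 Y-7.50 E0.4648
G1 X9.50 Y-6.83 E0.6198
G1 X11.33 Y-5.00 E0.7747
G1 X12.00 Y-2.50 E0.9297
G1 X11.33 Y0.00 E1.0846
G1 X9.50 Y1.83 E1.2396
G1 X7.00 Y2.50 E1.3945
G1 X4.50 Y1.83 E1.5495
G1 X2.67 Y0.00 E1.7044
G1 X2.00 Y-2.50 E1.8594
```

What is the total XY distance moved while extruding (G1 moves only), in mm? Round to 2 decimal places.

31.06 mm

Sum the Euclidean lengths of each G1 segment: total = 31.06 mm.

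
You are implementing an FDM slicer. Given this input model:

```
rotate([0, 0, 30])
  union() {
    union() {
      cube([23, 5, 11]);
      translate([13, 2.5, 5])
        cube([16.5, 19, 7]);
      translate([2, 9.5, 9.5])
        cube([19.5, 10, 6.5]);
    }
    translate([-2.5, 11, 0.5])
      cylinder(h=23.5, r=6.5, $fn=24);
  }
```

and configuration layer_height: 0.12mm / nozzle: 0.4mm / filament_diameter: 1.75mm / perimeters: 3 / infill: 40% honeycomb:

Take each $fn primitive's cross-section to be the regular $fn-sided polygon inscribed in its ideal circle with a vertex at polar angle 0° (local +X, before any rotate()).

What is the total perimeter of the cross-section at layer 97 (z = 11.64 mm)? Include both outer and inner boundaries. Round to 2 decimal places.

At z = 11.64 mm: the cube is absent (z outside [0, 11]); the 16.5×19 cube at (13, 2.5) contributes its full rectangle (perimeter 71.00 mm); the cube at (2, 9.5) is present — its section is the full 19.5×10 rectangle (perimeter 59.00 mm); Merging all regions: the regions partially overlap (shared area 85.00 mm²), so the edge portions inside another operand are dropped and the merged outline is re-measured after clipping — boundary = 93.00 mm; the cylinder at (-2.5, 11): section is a regular 24-gon, circumradius r=6.5 (perimeter = 2·24·6.500·sin(180°/24) = 40.72 mm); Combining (union): the regions partially overlap (shared area 9.14 mm²), so the edge portions inside another operand are dropped and the merged outline is re-measured after clipping — boundary = 119.03 mm; (whole slice rotated 30° about Z — lengths, areas and connectivity unchanged). Overall, the cross-section is a single solid region. Total boundary length (outer) = 119.03 mm.

119.03 mm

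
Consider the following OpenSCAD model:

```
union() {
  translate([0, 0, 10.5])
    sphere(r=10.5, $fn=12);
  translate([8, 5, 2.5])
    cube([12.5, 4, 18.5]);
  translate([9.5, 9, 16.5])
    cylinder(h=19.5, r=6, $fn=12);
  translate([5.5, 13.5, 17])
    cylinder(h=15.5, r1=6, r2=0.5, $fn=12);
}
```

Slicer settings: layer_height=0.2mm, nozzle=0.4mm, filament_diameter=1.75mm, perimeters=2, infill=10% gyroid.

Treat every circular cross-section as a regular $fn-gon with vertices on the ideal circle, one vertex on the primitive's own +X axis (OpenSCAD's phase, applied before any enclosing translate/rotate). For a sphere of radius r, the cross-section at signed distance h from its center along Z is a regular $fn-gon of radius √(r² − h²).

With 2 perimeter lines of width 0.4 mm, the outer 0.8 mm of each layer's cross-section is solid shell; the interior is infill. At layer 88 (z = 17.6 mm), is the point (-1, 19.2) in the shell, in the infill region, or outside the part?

At z = 17.6 mm: the r=10.5 sphere contributes a regular 12-gon of circumradius √(10.5²−7.1²) = 7.736; the cube at (8, 5) is present — its section is the full 12.5×4 rectangle; the r=6 cylinder at (9.5, 9) contributes a regular 12-gon of circumradius 6; the cone at (5.5, 13.5) (r1=6→r2=0.5) has section circumradius 5.787 here — a regular 12-gon; Combining (union): the regions partially overlap (shared area 66.30 mm²), so overlapping operands fuse into one piece — 1 connected region. Overall, the cross-section is a single solid region. The nearest boundary edge runs (0.49, 16.39)→(2.61, 18.51); distance from the point to it = 3.04 mm. The point is not inside any of the regions above, so it lies outside the cross-section (3.04 mm from the nearest boundary).

outside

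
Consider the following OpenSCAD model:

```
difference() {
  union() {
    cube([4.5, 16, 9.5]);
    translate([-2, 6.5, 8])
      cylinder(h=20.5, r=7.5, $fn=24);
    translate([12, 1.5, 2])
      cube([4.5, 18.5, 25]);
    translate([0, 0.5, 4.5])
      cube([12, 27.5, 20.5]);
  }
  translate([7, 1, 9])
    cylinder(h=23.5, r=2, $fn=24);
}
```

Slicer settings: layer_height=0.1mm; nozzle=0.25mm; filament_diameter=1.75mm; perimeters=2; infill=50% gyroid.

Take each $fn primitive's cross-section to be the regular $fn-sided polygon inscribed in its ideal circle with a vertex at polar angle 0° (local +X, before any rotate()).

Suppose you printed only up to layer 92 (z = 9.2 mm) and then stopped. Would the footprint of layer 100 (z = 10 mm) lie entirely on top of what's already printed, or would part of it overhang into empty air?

Compare the two slices. At z = 9.2: the cube is present — its section is the full 4.5×16 rectangle (area 72.00 mm²); the r=7.5 cylinder at (-2, 6.5) contributes a regular 24-gon of circumradius 7.5 (area = (24/2)·7.500²·sin(360°/24) = 174.70 mm²); the cube at (12, 1.5) (footprint 4.5×18.5) is included at this height (area 83.25 mm²); the cube at (0, 0.5) is present — its section is the full 12×27.5 rectangle (area 330.00 mm²); Combining (union): the regions partially overlap — summed areas 659.95 mm² minus the doubly-counted overlap 127.00 mm² gives 532.95 mm² — area = 532.95 mm²; the r=2 cylinder at (7, 1) gives a regular 24-gon of circumradius 2 (constant along its height) (area = (24/2)·2.000²·sin(360°/24) = 12.42 mm²); Taking the first minus the rest: starting from the result so far (532.95 mm²), the r=2 cylinder at (7, 1) partially overlaps it — only the 8.18 mm² overlap (of its 12.42 mm²) is removed, clipping the outline — area = 524.77 mm². At z = 10: the cube does not reach this height (z outside [0, 9.5]); the cylinder at (-2, 6.5): section is a regular 24-gon, circumradius r=7.5 (area = (24/2)·7.500²·sin(360°/24) = 174.70 mm²); the 4.5×18.5 cube at (12, 1.5) contributes its full rectangle (area 83.25 mm²); the cube at (0, 0.5) is present — its section is the full 12×27.5 rectangle (area 330.00 mm²); Taking the union: the regions partially overlap — summed areas 587.95 mm² minus the doubly-counted overlap 56.22 mm² gives 531.73 mm² — area = 531.73 mm²; the cylinder at (7, 1): section is a regular 24-gon, circumradius r=2 (area = (24/2)·2.000²·sin(360°/24) = 12.42 mm²); Subtracting the remaining from the first: starting from that combined region (531.73 mm²), the r=2 cylinder at (7, 1) partially overlaps it — only the 8.18 mm² overlap (of its 12.42 mm²) is removed, clipping the outline — area = 523.56 mm². Checking containment: the cross-section at z = 10 is a subset of the cross-section at z = 9.2.

entirely on top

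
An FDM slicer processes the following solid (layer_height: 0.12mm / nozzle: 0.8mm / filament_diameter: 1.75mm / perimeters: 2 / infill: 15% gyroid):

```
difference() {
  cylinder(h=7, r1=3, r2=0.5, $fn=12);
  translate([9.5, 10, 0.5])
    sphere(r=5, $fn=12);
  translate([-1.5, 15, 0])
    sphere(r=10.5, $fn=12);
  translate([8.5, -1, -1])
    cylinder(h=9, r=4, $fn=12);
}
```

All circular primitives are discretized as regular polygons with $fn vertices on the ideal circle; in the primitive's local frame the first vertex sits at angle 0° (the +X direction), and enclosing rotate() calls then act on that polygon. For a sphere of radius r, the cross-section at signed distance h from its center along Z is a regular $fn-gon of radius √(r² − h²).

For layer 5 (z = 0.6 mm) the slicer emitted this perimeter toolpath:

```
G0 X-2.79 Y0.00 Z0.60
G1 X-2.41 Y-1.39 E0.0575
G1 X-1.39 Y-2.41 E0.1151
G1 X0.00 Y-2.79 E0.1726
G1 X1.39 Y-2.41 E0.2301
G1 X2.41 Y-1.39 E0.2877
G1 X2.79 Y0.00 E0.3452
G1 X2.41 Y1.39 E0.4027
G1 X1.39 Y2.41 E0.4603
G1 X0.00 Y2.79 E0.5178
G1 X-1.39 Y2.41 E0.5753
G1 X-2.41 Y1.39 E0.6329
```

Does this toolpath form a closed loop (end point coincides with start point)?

Start point (G0): (-2.79, 0.00). End point (last G1): the path does not return to the start — open.

no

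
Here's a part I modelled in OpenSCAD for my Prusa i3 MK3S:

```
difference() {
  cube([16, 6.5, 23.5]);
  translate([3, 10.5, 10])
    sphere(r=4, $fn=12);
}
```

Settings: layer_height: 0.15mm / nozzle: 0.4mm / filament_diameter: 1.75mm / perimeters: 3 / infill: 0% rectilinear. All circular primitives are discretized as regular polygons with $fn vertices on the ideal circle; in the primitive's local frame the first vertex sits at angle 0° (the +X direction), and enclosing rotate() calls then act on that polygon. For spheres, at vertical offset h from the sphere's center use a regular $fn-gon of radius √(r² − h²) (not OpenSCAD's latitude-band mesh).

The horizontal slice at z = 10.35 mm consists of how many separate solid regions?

At z = 10.35 mm: the cube is present — its section is the full 16×6.5 rectangle; the r=4 sphere at (3, 10.5) slices to a regular 12-gon of circumradius 3.985 (√(r²−h²) with h=0.35 from center); Taking the first minus the rest: starting from the 16×6.5 cube, the r=4 sphere at (3, 10.5) misses the remaining region (no effect) — 1 connected region. The result has 1 disconnected region.

1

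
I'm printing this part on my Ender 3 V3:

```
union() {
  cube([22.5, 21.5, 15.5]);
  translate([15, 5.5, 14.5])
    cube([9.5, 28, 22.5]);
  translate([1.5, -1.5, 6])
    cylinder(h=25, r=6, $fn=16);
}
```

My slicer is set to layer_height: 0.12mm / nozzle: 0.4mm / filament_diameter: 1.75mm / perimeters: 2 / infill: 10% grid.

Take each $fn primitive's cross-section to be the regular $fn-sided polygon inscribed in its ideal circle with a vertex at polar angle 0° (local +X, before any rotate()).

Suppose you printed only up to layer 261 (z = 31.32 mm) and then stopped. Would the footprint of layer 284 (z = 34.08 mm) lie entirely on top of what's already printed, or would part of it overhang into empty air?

entirely on top

Compare the two slices. At z = 31.32: the cube is absent (z outside [0, 15.5]); the cube at (15, 5.5) (footprint 9.5×28) is included at this height (area 266.00 mm²); the cylinder at (1.5, -1.5) does not reach this height (z outside [6, 31]); Taking the union: only the 9.5×28 cube at (15, 5.5) is present, so the union is just that shape — area = 266.00 mm². At z = 34.08: the cube is absent (z outside [0, 15.5]); the 9.5×28 cube at (15, 5.5) contributes its full rectangle (area 266.00 mm²); the cylinder at (1.5, -1.5) is not intersected at this z (z outside [6, 31]); Taking the union: only the 9.5×28 cube at (15, 5.5) is present, so the union is just that shape — area = 266.00 mm². Checking containment: the cross-section at z = 34.08 is a subset of the cross-section at z = 31.32.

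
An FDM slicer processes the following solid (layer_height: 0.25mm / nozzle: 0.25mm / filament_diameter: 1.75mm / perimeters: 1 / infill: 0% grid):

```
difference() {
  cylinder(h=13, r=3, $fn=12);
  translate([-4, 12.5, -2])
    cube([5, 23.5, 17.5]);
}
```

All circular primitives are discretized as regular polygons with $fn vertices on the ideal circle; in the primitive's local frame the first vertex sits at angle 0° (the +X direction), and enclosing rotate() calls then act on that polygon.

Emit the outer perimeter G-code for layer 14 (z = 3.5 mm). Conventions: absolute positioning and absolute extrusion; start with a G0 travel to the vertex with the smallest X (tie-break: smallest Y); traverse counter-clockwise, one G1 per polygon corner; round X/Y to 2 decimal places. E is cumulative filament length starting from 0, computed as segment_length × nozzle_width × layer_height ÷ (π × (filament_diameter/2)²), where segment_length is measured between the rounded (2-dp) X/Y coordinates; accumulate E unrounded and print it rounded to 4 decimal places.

G0 X-3.00 Y0.00 Z3.50
G1 X-2.60 Y-1.50 E0.0403
G1 X-1.50 Y-2.60 E0.0808
G1 X0.00 Y-3.00 E0.1211
G1 X1.50 Y-2.60 E0.1614
G1 X2.60 Y-1.50 E0.2019
G1 X3.00 Y0.00 E0.2422
G1 X2.60 Y1.50 E0.2825
G1 X1.50 Y2.60 E0.3230
G1 X0.00 Y3.00 E0.3633
G1 X-1.50 Y2.60 E0.4036
G1 X-2.60 Y1.50 E0.4441
G1 X-3.00 Y0.00 E0.4844

At z = 3.5 mm: the r=3 cylinder contributes a regular 12-gon of circumradius 3; the cube at (-4, 12.5) is present — its section is the full 5×23.5 rectangle; Taking the first minus the rest: starting from the r=3 cylinder, the 5×23.5 cube at (-4, 12.5) misses the remaining region (no effect) — 1 connected region. The outline is a single polygon with 12 vertices. Extrusion per mm of travel: 0.25 × 0.25 / (π × 0.875²) = 0.025984. Accumulating E over each segment gives final E = 0.4844.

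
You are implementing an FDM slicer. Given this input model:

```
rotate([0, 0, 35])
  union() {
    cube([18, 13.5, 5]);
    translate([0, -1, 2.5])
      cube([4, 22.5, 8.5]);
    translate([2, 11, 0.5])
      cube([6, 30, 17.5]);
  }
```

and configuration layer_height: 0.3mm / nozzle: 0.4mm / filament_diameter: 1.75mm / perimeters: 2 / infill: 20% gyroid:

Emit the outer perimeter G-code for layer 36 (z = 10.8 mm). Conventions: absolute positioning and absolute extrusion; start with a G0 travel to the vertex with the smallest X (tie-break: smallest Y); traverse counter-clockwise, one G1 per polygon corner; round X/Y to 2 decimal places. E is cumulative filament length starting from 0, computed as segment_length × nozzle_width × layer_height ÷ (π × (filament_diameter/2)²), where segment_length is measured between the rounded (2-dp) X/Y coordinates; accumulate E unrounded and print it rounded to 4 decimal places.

G0 X-21.88 Y34.73 Z10.80
G1 X-10.69 Y18.76 E0.9729
G1 X-12.33 Y17.61 E1.0728
G1 X0.57 Y-0.82 E2.1951
G1 X3.85 Y1.48 E2.3950
G1 X-3.03 Y11.30 E2.9932
G1 X0.24 Y13.60 E3.1926
G1 X-16.96 Y38.17 E4.6890
G1 X-21.88 Y34.73 E4.9885

At z = 10.8 mm: the cube does not reach this height (z outside [0, 5]); the 4×22.5 cube at (0, -1) contributes its full rectangle; the cube at (2, 11) is present — its section is the full 6×30 rectangle; Merging all regions: the regions partially overlap (shared area 21.00 mm²), so overlapping operands fuse into one piece — 1 connected region; (rotated 35° about Z; rotation is an isometry so areas/perimeters/island counts are preserved). The outline is a single polygon with 8 vertices. Extrusion per mm of travel: 0.4 × 0.3 / (π × 0.875²) = 0.049890. Accumulating E over each segment gives final E = 4.9885.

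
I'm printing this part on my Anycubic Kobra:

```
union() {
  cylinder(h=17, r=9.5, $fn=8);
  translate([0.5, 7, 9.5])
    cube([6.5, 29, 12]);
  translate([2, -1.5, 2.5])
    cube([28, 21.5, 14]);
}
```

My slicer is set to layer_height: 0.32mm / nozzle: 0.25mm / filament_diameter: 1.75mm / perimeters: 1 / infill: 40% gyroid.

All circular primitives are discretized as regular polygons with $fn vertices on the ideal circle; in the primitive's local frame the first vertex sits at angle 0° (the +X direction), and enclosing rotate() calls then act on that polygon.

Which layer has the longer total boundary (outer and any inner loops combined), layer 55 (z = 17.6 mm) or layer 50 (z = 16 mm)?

Layer 55 (z = 17.6): the cylinder is not intersected at this z (z outside [0, 17]); the cube at (0.5, 7) (footprint 6.5×29) is included at this height (perimeter 71.00 mm); the cube at (2, -1.5) is absent (z outside [2.5, 16.5]); Merging all regions: only the 6.5×29 cube at (0.5, 7) is present, so the union is just that shape — boundary = 71.00 mm. So its perimeter = 71.00 mm. Layer 50 (z = 16): the r=9.5 cylinder contributes a regular 8-gon of circumradius 9.5 (perimeter = 2·8·9.500·sin(180°/8) = 58.17 mm); the cube at (0.5, 7) (footprint 6.5×29) is included at this height (perimeter 71.00 mm); the cube at (2, -1.5) is present — its section is the full 28×21.5 rectangle (perimeter 99.00 mm); Combining (union): the regions partially overlap (shared area 124.40 mm²), so the edge portions inside another operand are dropped and the merged outline is re-measured after clipping — boundary = 157.37 mm. So its perimeter = 157.37 mm. Layer 50 is larger (157.37 vs 71.00 mm).

layer 50 (z = 16 mm)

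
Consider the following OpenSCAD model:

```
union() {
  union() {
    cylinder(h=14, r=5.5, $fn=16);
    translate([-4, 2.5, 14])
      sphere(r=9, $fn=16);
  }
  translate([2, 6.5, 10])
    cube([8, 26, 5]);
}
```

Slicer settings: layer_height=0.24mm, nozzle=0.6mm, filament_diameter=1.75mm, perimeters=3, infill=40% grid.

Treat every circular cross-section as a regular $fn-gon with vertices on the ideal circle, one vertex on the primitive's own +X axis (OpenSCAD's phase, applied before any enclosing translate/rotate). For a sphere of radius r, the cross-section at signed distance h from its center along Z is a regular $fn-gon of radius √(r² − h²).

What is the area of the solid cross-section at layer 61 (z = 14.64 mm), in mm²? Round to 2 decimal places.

452.03 mm²

At z = 14.64 mm: the cylinder is absent (z outside [0, 14]); the r=9 sphere at (-4, 2.5) contributes a regular 16-gon of circumradius √(9²−0.64²) = 8.977 (area = (16/2)·8.977²·sin(360°/16) = 246.72 mm²); Combining (union): only the r=9 sphere at (-4, 2.5) is present, so the union is just that shape — area = 246.72 mm²; the cube at (2, 6.5) is present — its section is the full 8×26 rectangle (area 208.00 mm²); Merging all regions: the regions partially overlap — summed areas 454.72 mm² minus the doubly-counted overlap 2.70 mm² gives 452.03 mm² — area = 452.03 mm². Overall, the cross-section is a single solid region. Net area = 452.03 mm².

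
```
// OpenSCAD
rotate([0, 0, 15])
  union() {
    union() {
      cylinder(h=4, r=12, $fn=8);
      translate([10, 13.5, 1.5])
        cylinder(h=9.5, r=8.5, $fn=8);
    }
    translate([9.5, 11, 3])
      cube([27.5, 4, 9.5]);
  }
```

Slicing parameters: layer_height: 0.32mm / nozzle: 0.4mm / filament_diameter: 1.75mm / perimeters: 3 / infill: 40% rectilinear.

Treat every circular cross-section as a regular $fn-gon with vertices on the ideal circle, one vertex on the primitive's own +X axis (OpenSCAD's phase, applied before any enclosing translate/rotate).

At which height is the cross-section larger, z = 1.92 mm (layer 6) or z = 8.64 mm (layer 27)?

layer 6 (z = 1.92 mm)

Layer 6 (z = 1.92): the r=12 cylinder gives a regular 8-gon of circumradius 12 (constant along its height) (area = (8/2)·12.000²·sin(360°/8) = 407.29 mm²); the cylinder at (10, 13.5): section is a regular 8-gon, circumradius r=8.5 (area = (8/2)·8.500²·sin(360°/8) = 204.35 mm²); Merging all regions: the regions partially overlap — summed areas 611.65 mm² minus the doubly-counted overlap 16.93 mm² gives 594.72 mm² — area = 594.72 mm²; the cube at (9.5, 11) is absent (z outside [3, 12.5]); Taking the union: only the result so far is present, so the union is just that shape — area = 594.72 mm²; (whole slice rotated 15° about Z — lengths, areas and connectivity unchanged). So its area = 594.72 mm². Layer 27 (z = 8.64): the cylinder does not reach this height (z outside [0, 4]); the r=8.5 cylinder at (10, 13.5) contributes a regular 8-gon of circumradius 8.5 (area = (8/2)·8.500²·sin(360°/8) = 204.35 mm²); Taking the union: only the r=8.5 cylinder at (10, 13.5) is present, so the union is just that shape — area = 204.35 mm²; the cube at (9.5, 11) is present — its section is the full 27.5×4 rectangle (area 110.00 mm²); Merging all regions: the regions partially overlap — summed areas 314.35 mm² minus the doubly-counted overlap 34.24 mm² gives 280.11 mm² — area = 280.11 mm²; (rotated 15° about Z; rotation is an isometry so areas/perimeters/island counts are preserved). So its area = 280.11 mm². Layer 6 is larger (594.72 vs 280.11 mm²).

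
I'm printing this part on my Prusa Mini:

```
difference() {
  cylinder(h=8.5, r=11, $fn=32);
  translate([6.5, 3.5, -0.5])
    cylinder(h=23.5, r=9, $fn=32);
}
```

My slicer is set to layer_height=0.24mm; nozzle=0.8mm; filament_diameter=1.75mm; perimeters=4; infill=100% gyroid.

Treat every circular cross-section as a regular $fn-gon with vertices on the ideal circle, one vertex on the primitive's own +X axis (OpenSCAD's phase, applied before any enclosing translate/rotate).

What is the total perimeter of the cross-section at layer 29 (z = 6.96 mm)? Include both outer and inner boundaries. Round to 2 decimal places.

At z = 6.96 mm: the r=11 cylinder contributes a regular 32-gon of circumradius 11 (perimeter = 2·32·11.000·sin(180°/32) = 69.00 mm); the r=9 cylinder at (6.5, 3.5) gives a regular 32-gon of circumradius 9 (constant along its height) (perimeter = 2·32·9.000·sin(180°/32) = 56.46 mm); Subtracting the remaining from the first: starting from the r=11 cylinder, the r=9 cylinder at (6.5, 3.5) partially overlaps it — only the 165.77 mm² overlap (of its 252.84 mm²) is removed, clipping the outline — boundary = 74.22 mm. Overall, the cross-section is a single solid region. Total boundary length (outer) = 74.22 mm.

74.22 mm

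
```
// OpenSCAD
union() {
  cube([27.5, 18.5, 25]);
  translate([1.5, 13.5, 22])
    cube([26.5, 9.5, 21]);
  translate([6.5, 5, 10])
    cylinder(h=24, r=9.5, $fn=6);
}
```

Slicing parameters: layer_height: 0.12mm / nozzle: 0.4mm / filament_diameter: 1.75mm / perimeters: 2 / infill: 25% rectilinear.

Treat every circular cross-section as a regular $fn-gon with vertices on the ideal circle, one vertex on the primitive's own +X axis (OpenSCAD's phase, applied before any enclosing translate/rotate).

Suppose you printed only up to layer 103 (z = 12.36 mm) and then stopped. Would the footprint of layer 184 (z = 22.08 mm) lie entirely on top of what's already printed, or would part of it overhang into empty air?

part overhangs

Compare the two slices. At z = 12.36: the cube is present — its section is the full 27.5×18.5 rectangle (area 508.75 mm²); the cube at (1.5, 13.5) does not reach this height (z outside [22, 43]); the r=9.5 cylinder at (6.5, 5) gives a regular 6-gon of circumradius 9.5 (constant along its height) (area = (6/2)·9.500²·sin(360°/6) = 234.48 mm²); Merging all regions: the regions partially overlap — summed areas 743.23 mm² minus the doubly-counted overlap 182.23 mm² gives 561.00 mm² — area = 561.00 mm². At z = 22.08: the cube is present — its section is the full 27.5×18.5 rectangle (area 508.75 mm²); the 26.5×9.5 cube at (1.5, 13.5) contributes its full rectangle (area 251.75 mm²); the r=9.5 cylinder at (6.5, 5) contributes a regular 6-gon of circumradius 9.5 (area = (6/2)·9.500²·sin(360°/6) = 234.48 mm²); Merging all regions: the regions partially overlap — summed areas 994.98 mm² minus the doubly-counted overlap 312.23 mm² gives 682.75 mm² — area = 682.75 mm². Checking containment: at z = 22.08 the cross-section extends beyond the z = 12.36 cross-section by about 121.75 mm².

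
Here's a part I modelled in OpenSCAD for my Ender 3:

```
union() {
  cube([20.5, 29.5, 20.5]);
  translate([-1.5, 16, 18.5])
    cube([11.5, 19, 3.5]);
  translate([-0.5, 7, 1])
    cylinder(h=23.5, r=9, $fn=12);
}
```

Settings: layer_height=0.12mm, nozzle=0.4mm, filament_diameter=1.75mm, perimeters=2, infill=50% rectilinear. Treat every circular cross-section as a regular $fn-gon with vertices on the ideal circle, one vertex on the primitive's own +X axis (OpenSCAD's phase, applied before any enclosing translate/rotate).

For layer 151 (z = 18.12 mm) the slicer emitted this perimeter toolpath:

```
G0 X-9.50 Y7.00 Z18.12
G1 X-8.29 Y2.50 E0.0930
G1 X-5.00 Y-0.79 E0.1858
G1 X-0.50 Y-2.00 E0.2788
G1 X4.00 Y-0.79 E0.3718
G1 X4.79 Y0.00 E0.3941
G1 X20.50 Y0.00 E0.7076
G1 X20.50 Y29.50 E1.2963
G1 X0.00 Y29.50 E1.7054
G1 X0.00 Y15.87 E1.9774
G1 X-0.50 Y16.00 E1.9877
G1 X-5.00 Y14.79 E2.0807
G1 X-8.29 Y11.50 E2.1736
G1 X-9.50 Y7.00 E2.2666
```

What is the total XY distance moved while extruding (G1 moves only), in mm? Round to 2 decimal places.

Sum the Euclidean lengths of each G1 segment: total = 113.58 mm.

113.58 mm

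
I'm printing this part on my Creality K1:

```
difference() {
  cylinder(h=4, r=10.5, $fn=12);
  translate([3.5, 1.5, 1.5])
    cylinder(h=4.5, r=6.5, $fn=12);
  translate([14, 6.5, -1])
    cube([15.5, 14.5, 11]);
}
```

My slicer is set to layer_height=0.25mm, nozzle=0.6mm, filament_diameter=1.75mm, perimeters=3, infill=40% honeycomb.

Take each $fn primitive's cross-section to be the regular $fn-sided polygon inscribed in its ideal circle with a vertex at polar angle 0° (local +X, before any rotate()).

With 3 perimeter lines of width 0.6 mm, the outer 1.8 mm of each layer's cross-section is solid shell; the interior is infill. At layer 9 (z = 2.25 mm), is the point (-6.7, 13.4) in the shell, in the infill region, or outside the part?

At z = 2.25 mm: the r=10.5 cylinder gives a regular 12-gon of circumradius 10.5 (constant along its height); the r=6.5 cylinder at (3.5, 1.5) contributes a regular 12-gon of circumradius 6.5; the cube at (14, 6.5) (footprint 15.5×14.5) is included at this height; Subtracting the remaining from the first: starting from the r=10.5 cylinder, the r=6.5 cylinder at (3.5, 1.5) lies wholly inside it (removes its full 126.75 mm² and its 40.38 mm outline becomes a hole wall); the 15.5×14.5 cube at (14, 6.5) misses the remaining region (no effect) — 1 connected region with 1 hole. Overall, the cross-section is one region with 1 hole. The nearest boundary edge runs (-9.09, 5.25)→(-5.25, 9.09); distance from the point to it = 4.54 mm. The point is not inside any of the regions above, so it lies outside the cross-section (4.54 mm from the nearest boundary).

outside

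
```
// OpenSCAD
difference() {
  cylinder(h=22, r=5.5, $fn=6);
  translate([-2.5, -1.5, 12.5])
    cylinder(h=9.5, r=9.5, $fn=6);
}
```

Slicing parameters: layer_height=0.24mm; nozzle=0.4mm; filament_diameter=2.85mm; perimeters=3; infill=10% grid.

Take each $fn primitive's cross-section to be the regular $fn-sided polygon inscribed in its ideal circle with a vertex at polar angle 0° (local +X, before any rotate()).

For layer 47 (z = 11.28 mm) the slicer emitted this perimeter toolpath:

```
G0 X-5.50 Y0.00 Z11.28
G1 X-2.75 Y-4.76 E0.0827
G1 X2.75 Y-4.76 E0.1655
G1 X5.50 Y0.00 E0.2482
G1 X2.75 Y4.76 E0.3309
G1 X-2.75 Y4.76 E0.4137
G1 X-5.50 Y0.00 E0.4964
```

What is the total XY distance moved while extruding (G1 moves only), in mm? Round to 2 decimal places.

32.99 mm

Sum the Euclidean lengths of each G1 segment: total = 32.99 mm.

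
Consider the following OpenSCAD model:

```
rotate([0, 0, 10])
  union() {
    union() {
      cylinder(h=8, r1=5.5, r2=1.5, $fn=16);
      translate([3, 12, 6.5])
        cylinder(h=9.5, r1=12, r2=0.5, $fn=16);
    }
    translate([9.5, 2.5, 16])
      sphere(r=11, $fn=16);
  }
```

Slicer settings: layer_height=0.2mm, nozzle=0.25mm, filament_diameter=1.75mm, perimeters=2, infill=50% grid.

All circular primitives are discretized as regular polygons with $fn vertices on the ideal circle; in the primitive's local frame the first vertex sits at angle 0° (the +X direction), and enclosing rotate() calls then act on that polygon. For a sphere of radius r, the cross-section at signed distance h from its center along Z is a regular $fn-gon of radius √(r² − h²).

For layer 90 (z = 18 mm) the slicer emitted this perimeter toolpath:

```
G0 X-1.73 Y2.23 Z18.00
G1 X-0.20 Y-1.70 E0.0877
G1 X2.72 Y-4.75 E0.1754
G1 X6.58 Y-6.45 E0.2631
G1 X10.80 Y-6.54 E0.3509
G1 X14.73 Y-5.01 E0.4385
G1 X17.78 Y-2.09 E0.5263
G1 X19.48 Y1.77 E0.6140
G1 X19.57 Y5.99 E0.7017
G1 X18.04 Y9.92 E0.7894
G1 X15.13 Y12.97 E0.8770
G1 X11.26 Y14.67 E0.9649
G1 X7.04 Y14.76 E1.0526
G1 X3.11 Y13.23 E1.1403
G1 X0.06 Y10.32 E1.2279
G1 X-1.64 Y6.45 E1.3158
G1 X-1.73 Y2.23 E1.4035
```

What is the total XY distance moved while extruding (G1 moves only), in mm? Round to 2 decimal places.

Sum the Euclidean lengths of each G1 segment: total = 67.52 mm.

67.52 mm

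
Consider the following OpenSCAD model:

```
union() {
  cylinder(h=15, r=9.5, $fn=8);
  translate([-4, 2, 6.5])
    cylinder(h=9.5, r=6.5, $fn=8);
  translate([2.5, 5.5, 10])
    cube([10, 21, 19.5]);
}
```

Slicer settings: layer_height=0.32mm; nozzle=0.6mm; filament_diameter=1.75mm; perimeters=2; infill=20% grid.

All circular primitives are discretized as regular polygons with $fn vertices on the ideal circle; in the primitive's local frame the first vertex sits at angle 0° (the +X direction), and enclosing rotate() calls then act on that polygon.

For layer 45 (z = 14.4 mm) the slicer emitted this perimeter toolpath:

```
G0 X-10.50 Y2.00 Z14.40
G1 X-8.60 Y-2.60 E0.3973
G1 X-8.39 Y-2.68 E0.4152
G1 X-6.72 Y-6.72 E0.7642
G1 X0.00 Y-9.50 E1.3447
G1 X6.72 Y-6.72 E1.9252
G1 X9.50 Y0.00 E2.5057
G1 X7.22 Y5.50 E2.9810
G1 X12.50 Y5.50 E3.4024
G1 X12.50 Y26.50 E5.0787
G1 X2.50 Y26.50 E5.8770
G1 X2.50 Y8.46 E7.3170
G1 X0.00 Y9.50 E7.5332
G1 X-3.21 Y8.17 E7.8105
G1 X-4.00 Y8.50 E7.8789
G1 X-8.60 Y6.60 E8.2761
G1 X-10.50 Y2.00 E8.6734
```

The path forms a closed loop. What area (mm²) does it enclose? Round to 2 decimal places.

Apply the shoelace formula to the sequence of (X, Y) vertices; enclosed area = 469.84 mm².

469.84 mm²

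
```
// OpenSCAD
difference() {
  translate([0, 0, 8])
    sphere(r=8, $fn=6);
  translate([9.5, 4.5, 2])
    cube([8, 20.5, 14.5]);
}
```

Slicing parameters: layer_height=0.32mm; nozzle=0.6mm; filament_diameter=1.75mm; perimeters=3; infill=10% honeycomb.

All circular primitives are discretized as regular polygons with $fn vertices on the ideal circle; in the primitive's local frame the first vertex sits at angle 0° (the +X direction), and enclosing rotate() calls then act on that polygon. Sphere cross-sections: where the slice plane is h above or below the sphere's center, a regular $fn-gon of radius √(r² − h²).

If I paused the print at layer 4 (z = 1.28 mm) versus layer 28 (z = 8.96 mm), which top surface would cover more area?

Layer 4 (z = 1.28): the r=8 sphere slices to a regular 6-gon of circumradius 4.341 (√(r²−h²) with h=6.72 from center) (area = (6/2)·4.341²·sin(360°/6) = 48.95 mm²); the cube at (9.5, 4.5) is not intersected at this z (z outside [2, 16.5]); Taking the first minus the rest: none of the subtracted shapes is present at this height, so the r=8 sphere is unchanged — area = 48.95 mm². So its area = 48.95 mm². Layer 28 (z = 8.96): the r=8 sphere slices to a regular 6-gon of circumradius 7.942 (√(r²−h²) with h=0.96 from center) (area = (6/2)·7.942²·sin(360°/6) = 163.88 mm²); the cube at (9.5, 4.5) is present — its section is the full 8×20.5 rectangle (area 164.00 mm²); Subtracting the remaining from the first: starting from the r=8 sphere (163.88 mm²), the 8×20.5 cube at (9.5, 4.5) misses the remaining region (no effect) — area = 163.88 mm². So its area = 163.88 mm². Layer 28 is larger (163.88 vs 48.95 mm²).

layer 28 (z = 8.96 mm)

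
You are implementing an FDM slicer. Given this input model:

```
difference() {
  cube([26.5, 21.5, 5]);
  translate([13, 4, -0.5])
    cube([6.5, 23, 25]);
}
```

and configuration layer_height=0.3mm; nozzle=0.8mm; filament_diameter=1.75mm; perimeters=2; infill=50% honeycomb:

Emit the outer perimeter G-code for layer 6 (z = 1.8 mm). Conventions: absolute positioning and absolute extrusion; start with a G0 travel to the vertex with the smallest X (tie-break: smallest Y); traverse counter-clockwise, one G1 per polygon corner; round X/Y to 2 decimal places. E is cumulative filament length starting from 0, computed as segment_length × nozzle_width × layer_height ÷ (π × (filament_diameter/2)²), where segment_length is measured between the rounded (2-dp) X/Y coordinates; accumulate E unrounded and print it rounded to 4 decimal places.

At z = 1.8 mm: the cube (footprint 26.5×21.5) is included at this height; the cube at (13, 4) (footprint 6.5×23) is included at this height; After the difference (first − rest): starting from the 26.5×21.5 cube, the 6.5×23 cube at (13, 4) partially overlaps it — only the 113.75 mm² overlap (of its 149.50 mm²) is removed, clipping the outline — 1 connected region. The outline is a single polygon with 8 vertices. Extrusion per mm of travel: 0.8 × 0.3 / (π × 0.875²) = 0.099780. Accumulating E over each segment gives final E = 13.0712.

G0 X0.00 Y0.00 Z1.80
G1 X26.50 Y0.00 E2.6442
G1 X26.50 Y21.50 E4.7895
G1 X19.50 Y21.50 E5.4879
G1 X19.50 Y4.00 E7.2341
G1 X13.00 Y4.00 E7.8827
G1 X13.00 Y21.50 E9.6288
G1 X0.00 Y21.50 E10.9260
G1 X0.00 Y0.00 E13.0712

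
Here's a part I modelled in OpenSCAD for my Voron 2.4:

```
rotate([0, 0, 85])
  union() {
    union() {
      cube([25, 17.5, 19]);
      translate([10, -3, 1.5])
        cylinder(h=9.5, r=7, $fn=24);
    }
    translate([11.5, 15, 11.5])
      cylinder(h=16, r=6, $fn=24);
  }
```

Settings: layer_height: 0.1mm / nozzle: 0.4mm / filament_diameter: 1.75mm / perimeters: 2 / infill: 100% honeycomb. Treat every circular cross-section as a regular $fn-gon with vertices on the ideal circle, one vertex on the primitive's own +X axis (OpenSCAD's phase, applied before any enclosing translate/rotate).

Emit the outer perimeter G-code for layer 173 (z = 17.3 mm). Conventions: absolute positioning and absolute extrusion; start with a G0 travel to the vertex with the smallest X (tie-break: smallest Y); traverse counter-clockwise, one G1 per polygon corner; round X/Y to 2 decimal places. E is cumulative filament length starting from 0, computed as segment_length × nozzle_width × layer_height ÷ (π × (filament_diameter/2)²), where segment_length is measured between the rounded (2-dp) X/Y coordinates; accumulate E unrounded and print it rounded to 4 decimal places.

G0 X-19.92 Y13.29 Z17.30
G1 X-19.85 Y11.72 E0.0261
G1 X-19.38 Y10.23 E0.0521
G1 X-18.54 Y8.91 E0.0781
G1 X-17.38 Y7.85 E0.1043
G1 X-16.90 Y7.60 E0.1133
G1 X-17.43 Y1.53 E0.2146
G1 X0.00 Y0.00 E0.5056
G1 X2.18 Y24.90 E0.9212
G1 X-15.25 Y26.43 E1.2122
G1 X-15.96 Y18.36 E1.3469
G1 X-16.48 Y18.20 E1.3560
G1 X-17.80 Y17.36 E1.3820
G1 X-18.86 Y16.21 E1.4080
G1 X-19.58 Y14.82 E1.4341
G1 X-19.92 Y13.29 E1.4601

At z = 17.3 mm: the cube is present — its section is the full 25×17.5 rectangle; the cylinder at (10, -3) does not reach this height (z outside [1.5, 11]); Combining (union): only the 25×17.5 cube is present, so the union is just that shape — 1 connected region; the r=6 cylinder at (11.5, 15) gives a regular 24-gon of circumradius 6 (constant along its height); Taking the union: the regions partially overlap (shared area 84.83 mm²), so overlapping operands fuse into one piece — 1 connected region; (rotated 85° about Z; rotation is an isometry so areas/perimeters/island counts are preserved). The outline is a single polygon with 15 vertices. Extrusion per mm of travel: 0.4 × 0.1 / (π × 0.875²) = 0.016630. Accumulating E over each segment gives final E = 1.4601.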